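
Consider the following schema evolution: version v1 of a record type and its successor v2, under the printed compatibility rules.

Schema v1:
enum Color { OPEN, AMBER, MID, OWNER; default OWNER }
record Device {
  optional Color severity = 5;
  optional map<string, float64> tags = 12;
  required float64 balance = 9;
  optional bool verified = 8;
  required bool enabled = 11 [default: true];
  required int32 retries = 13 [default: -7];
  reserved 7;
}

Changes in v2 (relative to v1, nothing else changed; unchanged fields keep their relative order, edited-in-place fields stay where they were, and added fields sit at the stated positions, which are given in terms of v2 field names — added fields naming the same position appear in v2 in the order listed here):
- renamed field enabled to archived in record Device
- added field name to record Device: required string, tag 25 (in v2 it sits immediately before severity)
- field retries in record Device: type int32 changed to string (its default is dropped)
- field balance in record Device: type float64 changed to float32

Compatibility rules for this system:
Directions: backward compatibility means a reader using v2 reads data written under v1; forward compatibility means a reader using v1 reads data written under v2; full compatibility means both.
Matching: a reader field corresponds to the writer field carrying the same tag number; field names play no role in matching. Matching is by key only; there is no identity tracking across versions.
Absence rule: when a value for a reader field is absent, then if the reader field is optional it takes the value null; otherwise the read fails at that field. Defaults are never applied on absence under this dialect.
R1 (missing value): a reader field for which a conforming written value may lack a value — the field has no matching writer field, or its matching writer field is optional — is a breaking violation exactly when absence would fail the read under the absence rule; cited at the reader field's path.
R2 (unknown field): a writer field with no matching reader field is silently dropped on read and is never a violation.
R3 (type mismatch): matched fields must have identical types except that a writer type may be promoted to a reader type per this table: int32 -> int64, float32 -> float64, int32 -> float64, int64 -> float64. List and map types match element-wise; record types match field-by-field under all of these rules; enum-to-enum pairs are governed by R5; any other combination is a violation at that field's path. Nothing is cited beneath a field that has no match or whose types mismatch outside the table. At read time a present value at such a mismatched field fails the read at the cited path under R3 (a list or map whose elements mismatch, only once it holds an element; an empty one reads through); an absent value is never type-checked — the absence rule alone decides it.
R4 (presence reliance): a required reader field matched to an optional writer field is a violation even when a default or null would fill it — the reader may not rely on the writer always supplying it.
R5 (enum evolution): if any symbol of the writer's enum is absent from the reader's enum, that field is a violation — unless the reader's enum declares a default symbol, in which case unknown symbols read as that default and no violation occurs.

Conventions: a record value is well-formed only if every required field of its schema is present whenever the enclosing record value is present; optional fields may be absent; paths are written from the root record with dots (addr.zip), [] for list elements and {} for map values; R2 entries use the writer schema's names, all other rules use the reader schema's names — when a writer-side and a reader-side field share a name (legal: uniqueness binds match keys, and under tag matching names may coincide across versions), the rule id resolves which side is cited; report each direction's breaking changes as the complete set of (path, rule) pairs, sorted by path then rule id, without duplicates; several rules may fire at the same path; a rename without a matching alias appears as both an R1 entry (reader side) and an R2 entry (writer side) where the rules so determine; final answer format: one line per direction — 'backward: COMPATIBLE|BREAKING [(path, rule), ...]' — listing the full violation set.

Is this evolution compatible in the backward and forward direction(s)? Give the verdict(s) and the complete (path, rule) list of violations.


backward: BREAKING [(balance, R3), (name, R1), (retries, R3)]; forward: BREAKING [(retries, R3)]

arrows below run writer -> reader for Device
backward for Device (reader v2, writer v1):
  name: no writer match
  writer optional, Color -> Color: reader severity maps from writer severity
  writer optional, map<string, float64> -> map<string, float64>: reader tags maps from writer tags
  writer required, float64 -> float32: reader balance maps from writer balance
  writer optional, bool -> bool: reader verified maps from writer verified
  writer required, bool -> bool: reader archived maps from writer enabled
  writer required, int32 -> string: reader retries maps from writer retries
  rule R3 violated at balance
  rule R1 violated at name
  rule R3 violated at retries
  => 3 violation(s): backward is BREAKING for Device
forward for Device (reader v1, writer v2):
  writer optional, Color -> Color: reader severity maps from writer severity
  writer optional, map<string, float64> -> map<string, float64>: reader tags maps from writer tags
  writer required, float32 -> float64: reader balance maps from writer balance
  writer optional, bool -> bool: reader verified maps from writer verified
  writer required, bool -> bool: reader enabled maps from writer archived
  writer required, string -> int32: reader retries maps from writer retries
  writer field name has no reader counterpart
  rule R3 violated at retries
  => 1 violation(s): forward is BREAKING for Device


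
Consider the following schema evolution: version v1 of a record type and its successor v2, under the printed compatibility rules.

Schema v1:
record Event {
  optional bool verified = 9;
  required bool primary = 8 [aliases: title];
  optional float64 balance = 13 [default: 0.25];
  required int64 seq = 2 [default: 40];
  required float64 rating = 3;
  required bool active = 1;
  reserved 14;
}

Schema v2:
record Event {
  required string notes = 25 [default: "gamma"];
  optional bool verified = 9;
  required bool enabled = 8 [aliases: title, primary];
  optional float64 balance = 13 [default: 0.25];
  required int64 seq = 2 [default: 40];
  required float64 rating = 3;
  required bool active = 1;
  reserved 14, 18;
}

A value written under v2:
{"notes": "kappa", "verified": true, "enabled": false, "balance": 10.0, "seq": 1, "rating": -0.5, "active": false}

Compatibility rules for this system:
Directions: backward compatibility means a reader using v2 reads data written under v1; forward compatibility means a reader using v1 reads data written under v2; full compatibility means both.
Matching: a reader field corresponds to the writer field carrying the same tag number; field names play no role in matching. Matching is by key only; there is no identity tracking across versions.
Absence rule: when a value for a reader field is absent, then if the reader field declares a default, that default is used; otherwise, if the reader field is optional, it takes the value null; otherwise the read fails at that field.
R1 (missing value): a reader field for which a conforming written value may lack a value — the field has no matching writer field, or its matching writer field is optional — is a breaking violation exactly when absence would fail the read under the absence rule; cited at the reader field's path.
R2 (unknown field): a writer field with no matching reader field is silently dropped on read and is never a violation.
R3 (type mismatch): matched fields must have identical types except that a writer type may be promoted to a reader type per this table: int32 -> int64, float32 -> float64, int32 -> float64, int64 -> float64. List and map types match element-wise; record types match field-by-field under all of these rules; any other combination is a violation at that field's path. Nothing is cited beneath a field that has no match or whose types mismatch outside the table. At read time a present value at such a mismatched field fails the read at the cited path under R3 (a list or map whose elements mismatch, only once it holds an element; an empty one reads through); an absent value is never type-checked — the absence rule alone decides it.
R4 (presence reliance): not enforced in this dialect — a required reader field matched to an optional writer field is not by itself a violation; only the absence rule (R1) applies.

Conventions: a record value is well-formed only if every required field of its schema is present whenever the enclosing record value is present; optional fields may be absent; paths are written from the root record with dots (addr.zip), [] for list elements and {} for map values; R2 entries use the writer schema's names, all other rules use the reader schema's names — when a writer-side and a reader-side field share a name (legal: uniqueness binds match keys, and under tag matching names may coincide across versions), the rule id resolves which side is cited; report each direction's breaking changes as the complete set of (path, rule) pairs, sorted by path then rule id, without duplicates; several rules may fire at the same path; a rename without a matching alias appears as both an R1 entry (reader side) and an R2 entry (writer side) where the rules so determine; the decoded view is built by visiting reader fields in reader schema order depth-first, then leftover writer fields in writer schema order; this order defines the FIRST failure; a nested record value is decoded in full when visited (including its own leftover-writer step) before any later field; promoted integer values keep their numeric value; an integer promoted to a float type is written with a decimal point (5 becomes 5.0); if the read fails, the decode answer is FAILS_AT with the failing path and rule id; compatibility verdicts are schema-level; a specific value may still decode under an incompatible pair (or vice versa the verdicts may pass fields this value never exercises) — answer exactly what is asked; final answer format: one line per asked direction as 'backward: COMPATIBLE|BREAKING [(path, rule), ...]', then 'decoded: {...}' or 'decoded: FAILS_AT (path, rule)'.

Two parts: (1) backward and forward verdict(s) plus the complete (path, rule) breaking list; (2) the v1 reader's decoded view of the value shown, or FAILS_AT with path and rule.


arrows below run writer -> reader for Event
checking backward for Event: reader v2 against writer v1:
  no writer field matches reader notes
  bool -> bool, writer optional: verified aligns to verified
  bool -> bool, writer required: enabled aligns to primary
  float64 -> float64, writer optional: balance aligns to balance
  int64 -> int64, writer required: seq aligns to seq
  float64 -> float64, writer required: rating aligns to rating
  bool -> bool, writer required: active aligns to active
  nothing fires on Event: backward is COMPATIBLE
checking forward for Event: reader v1 against writer v2:
  bool -> bool, writer optional: verified aligns to verified
  bool -> bool, writer required: primary aligns to enabled
  float64 -> float64, writer optional: balance aligns to balance
  int64 -> int64, writer required: seq aligns to seq
  float64 -> float64, writer required: rating aligns to rating
  bool -> bool, writer required: active aligns to active
  leftover writer field: notes
  nothing fires on Event: forward is COMPATIBLE
decode (reader v1):
  verified := true
  primary := false (from writer enabled)
  balance := 10.0
  seq := 1
  rating := -0.5
  active := false
  writer notes: unknown -> dropped
  => decoded: {"verified": true, "primary": false, "balance": 10.0, "seq": 1, "rating": -0.5, "active": false}

backward: COMPATIBLE []; forward: COMPATIBLE []; decoded: {"verified": true, "primary": false, "balance": 10.0, "seq": 1, "rating": -0.5, "active": false}


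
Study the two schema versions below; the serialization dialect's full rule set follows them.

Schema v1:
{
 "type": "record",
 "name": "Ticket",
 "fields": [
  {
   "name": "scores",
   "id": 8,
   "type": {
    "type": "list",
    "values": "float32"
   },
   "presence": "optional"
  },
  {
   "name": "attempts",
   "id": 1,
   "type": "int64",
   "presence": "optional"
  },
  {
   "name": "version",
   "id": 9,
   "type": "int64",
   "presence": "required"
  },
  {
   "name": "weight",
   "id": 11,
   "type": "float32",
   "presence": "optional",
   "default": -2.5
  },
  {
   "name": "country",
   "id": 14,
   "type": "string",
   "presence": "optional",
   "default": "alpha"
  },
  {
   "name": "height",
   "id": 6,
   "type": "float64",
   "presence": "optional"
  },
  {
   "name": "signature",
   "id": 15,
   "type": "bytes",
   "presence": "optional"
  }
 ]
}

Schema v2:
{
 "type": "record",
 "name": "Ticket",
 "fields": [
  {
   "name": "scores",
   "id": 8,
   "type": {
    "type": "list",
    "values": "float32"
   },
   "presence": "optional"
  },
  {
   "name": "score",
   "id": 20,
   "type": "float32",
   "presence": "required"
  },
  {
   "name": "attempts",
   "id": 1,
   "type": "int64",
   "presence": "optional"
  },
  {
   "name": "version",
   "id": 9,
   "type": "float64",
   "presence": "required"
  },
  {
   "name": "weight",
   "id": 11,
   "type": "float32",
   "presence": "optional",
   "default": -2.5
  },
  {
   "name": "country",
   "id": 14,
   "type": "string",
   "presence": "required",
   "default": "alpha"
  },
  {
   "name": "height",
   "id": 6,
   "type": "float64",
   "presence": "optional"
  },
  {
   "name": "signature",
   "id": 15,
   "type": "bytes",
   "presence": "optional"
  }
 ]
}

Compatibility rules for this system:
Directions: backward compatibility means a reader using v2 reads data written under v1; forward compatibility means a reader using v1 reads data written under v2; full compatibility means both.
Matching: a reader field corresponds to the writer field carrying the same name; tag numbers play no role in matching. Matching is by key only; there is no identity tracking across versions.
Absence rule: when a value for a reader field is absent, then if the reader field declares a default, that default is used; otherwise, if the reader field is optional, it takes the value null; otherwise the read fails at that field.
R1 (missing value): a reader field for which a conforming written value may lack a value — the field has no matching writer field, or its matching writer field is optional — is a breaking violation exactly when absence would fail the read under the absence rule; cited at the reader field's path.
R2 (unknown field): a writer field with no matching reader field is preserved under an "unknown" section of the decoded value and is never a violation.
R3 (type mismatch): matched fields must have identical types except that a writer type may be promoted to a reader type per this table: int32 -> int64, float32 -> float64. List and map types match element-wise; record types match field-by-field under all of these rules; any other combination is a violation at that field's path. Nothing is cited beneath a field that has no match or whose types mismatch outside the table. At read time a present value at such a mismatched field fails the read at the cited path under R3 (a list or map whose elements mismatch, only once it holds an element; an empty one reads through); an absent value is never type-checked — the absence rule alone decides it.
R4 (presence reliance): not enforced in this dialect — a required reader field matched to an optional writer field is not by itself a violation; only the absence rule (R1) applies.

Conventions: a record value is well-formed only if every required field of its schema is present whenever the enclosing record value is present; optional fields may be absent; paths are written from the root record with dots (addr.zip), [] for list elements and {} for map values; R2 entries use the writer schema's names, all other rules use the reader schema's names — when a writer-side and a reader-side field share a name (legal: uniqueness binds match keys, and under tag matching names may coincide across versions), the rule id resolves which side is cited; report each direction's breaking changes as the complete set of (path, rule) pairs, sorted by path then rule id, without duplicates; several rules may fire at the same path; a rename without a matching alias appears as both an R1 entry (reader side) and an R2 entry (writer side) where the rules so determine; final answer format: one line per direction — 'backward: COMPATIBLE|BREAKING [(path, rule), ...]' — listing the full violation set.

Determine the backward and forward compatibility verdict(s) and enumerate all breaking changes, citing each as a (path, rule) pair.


backward: BREAKING [(score, R1), (version, R3)]; forward: BREAKING [(version, R3)]

in Ticket below, arrows point writer -> reader
backward on Ticket — v2 reading data written by v1:
  writer optional, list<float32> -> list<float32>: reader scores maps from writer scores
  no writer field matches reader score
  writer optional, int64 -> int64: reader attempts maps from writer attempts
  writer required, int64 -> float64: reader version maps from writer version
  writer optional, float32 -> float32: reader weight maps from writer weight
  writer optional, string -> string: reader country maps from writer country
  writer optional, float64 -> float64: reader height maps from writer height
  writer optional, bytes -> bytes: reader signature maps from writer signature
  R1 fires at score
  R3 fires at version
  => backward: BREAKING (2)
forward on Ticket — v1 reading data written by v2:
  writer optional, list<float32> -> list<float32>: reader scores maps from writer scores
  writer optional, int64 -> int64: reader attempts maps from writer attempts
  writer required, float64 -> int64: reader version maps from writer version
  writer optional, float32 -> float32: reader weight maps from writer weight
  writer required, string -> string: reader country maps from writer country
  writer optional, float64 -> float64: reader height maps from writer height
  writer optional, bytes -> bytes: reader signature maps from writer signature
  writer field score has no reader counterpart
  R3 fires at version
  => forward: BREAKING (1)


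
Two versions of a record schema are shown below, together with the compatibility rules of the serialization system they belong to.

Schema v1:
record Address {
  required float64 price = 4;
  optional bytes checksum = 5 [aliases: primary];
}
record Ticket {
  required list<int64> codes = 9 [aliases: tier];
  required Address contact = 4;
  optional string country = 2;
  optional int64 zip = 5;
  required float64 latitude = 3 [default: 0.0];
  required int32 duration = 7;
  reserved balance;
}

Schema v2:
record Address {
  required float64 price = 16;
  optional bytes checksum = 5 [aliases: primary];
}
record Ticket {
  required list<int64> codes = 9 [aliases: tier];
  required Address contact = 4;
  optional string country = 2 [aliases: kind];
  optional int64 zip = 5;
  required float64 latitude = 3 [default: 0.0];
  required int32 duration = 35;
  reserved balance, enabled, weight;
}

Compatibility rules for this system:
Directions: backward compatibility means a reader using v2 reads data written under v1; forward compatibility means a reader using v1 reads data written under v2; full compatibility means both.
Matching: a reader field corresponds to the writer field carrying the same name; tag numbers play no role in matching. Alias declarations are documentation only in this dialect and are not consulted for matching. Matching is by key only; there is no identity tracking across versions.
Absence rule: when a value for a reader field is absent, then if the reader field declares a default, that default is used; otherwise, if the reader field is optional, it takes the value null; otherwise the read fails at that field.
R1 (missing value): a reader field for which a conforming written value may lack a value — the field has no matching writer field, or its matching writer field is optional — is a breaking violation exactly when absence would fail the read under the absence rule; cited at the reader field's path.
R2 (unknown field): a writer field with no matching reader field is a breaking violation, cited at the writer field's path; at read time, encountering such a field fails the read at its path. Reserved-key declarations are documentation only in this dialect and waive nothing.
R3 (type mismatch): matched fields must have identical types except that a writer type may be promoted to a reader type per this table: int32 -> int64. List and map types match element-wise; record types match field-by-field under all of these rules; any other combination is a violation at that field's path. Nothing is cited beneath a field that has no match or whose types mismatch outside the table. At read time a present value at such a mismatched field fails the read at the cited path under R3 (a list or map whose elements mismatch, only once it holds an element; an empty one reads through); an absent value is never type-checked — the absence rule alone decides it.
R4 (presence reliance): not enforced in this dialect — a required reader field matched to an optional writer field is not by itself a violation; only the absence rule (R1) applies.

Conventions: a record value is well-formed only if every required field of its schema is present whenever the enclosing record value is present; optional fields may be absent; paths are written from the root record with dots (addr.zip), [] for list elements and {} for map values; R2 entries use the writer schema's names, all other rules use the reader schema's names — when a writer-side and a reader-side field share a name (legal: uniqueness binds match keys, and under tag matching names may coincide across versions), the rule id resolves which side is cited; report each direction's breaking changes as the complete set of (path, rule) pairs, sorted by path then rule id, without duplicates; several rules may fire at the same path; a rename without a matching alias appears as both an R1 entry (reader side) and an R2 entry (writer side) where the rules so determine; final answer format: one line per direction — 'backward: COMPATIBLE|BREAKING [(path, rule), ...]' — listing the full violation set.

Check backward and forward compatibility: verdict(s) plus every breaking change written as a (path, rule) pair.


arrows below run writer -> reader for Ticket
backward pass over Ticket, reader schema v2, writer schema v1:
  list<int64> -> list<int64>, writer required: codes aligns to codes
  Address -> Address, writer required: contact aligns to contact
  string -> string, writer optional: country aligns to country
  int64 -> int64, writer optional: zip aligns to zip
  float64 -> float64, writer required: latitude aligns to latitude
  int32 -> int32, writer required: duration aligns to duration
  float64 -> float64, writer required: contact.price aligns to contact.price
  bytes -> bytes, writer optional: contact.checksum aligns to contact.checksum
  => no violations; backward on Ticket: COMPATIBLE
forward pass over Ticket, reader schema v1, writer schema v2:
  list<int64> -> list<int64>, writer required: codes aligns to codes
  Address -> Address, writer required: contact aligns to contact
  string -> string, writer optional: country aligns to country
  int64 -> int64, writer optional: zip aligns to zip
  float64 -> float64, writer required: latitude aligns to latitude
  int32 -> int32, writer required: duration aligns to duration
  float64 -> float64, writer required: contact.price aligns to contact.price
  bytes -> bytes, writer optional: contact.checksum aligns to contact.checksum
  => no violations; forward on Ticket: COMPATIBLE

backward: COMPATIBLE []; forward: COMPATIBLE []


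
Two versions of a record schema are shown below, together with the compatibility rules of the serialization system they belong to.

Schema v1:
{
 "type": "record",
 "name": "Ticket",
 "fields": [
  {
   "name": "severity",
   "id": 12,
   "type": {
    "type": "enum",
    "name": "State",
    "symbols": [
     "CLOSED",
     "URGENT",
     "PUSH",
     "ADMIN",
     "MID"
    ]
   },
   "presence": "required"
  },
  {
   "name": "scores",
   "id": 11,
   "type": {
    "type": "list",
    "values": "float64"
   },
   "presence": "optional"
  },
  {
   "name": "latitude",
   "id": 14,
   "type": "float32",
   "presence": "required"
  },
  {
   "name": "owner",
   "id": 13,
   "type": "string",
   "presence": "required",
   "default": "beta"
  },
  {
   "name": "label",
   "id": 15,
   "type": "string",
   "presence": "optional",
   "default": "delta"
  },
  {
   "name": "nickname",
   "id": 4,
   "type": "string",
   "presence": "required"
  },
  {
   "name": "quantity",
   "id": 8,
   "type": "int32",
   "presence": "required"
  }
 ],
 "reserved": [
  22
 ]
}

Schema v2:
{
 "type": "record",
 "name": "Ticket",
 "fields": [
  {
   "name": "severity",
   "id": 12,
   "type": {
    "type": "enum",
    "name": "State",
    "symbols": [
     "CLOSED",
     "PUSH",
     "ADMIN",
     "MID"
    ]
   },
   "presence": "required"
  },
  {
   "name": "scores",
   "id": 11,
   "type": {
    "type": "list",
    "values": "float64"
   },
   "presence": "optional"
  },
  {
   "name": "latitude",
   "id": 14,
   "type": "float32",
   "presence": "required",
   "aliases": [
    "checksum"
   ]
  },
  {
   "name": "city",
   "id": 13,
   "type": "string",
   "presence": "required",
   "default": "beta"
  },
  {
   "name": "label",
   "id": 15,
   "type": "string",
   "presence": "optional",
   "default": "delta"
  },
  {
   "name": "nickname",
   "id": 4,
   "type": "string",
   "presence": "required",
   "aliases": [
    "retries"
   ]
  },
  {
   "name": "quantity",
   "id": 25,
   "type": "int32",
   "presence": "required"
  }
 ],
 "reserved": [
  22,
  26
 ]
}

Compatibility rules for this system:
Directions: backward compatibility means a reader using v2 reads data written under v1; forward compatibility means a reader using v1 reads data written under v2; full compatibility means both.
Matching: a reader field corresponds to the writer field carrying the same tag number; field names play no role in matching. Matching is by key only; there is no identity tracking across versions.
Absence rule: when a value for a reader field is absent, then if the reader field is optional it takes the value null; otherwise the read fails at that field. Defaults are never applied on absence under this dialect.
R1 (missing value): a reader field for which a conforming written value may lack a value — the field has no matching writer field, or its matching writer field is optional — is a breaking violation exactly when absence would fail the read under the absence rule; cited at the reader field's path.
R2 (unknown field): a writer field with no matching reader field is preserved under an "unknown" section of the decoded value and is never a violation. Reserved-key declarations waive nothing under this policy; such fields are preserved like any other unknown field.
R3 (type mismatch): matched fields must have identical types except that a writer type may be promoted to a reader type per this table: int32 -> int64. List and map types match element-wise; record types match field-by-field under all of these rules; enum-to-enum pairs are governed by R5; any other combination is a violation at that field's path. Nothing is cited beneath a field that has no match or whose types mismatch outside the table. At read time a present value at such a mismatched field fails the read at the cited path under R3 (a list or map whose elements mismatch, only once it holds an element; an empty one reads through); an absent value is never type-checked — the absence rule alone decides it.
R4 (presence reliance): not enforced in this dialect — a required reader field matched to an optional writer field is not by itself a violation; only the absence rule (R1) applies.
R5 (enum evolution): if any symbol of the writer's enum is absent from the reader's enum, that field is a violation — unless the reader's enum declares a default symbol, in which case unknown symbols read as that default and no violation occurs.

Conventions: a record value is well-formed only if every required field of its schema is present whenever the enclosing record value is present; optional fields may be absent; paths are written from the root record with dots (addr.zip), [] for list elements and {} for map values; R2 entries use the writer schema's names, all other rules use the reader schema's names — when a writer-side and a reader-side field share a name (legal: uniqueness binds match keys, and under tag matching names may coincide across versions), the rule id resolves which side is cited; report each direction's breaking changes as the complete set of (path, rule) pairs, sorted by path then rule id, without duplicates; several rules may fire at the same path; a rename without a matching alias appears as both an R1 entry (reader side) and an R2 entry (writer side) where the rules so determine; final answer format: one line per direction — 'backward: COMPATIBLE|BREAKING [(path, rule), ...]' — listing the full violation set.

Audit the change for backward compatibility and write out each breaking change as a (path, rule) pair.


each type pair in Ticket: writer, then reader
backward pass over Ticket, reader schema v2, writer schema v1:
  writer required, State -> State: reader severity maps from writer severity
  writer optional, list<float64> -> list<float64>: reader scores maps from writer scores
  writer required, float32 -> float32: reader latitude maps from writer latitude
  writer required, string -> string: reader city maps from writer owner
  writer optional, string -> string: reader label maps from writer label
  writer required, string -> string: reader nickname maps from writer nickname
  quantity: no writer-side match
  quantity (writer side), unknown to reader
  breaking: (quantity, R1)
  breaking: (severity, R5)
  => backward: BREAKING (2)
ruling out the remaining Ticket differences:
  renamed field owner to city in record Ticket -> triggers nothing under Ticket's printed rules — same verdict

backward: BREAKING [(quantity, R1), (severity, R5)]


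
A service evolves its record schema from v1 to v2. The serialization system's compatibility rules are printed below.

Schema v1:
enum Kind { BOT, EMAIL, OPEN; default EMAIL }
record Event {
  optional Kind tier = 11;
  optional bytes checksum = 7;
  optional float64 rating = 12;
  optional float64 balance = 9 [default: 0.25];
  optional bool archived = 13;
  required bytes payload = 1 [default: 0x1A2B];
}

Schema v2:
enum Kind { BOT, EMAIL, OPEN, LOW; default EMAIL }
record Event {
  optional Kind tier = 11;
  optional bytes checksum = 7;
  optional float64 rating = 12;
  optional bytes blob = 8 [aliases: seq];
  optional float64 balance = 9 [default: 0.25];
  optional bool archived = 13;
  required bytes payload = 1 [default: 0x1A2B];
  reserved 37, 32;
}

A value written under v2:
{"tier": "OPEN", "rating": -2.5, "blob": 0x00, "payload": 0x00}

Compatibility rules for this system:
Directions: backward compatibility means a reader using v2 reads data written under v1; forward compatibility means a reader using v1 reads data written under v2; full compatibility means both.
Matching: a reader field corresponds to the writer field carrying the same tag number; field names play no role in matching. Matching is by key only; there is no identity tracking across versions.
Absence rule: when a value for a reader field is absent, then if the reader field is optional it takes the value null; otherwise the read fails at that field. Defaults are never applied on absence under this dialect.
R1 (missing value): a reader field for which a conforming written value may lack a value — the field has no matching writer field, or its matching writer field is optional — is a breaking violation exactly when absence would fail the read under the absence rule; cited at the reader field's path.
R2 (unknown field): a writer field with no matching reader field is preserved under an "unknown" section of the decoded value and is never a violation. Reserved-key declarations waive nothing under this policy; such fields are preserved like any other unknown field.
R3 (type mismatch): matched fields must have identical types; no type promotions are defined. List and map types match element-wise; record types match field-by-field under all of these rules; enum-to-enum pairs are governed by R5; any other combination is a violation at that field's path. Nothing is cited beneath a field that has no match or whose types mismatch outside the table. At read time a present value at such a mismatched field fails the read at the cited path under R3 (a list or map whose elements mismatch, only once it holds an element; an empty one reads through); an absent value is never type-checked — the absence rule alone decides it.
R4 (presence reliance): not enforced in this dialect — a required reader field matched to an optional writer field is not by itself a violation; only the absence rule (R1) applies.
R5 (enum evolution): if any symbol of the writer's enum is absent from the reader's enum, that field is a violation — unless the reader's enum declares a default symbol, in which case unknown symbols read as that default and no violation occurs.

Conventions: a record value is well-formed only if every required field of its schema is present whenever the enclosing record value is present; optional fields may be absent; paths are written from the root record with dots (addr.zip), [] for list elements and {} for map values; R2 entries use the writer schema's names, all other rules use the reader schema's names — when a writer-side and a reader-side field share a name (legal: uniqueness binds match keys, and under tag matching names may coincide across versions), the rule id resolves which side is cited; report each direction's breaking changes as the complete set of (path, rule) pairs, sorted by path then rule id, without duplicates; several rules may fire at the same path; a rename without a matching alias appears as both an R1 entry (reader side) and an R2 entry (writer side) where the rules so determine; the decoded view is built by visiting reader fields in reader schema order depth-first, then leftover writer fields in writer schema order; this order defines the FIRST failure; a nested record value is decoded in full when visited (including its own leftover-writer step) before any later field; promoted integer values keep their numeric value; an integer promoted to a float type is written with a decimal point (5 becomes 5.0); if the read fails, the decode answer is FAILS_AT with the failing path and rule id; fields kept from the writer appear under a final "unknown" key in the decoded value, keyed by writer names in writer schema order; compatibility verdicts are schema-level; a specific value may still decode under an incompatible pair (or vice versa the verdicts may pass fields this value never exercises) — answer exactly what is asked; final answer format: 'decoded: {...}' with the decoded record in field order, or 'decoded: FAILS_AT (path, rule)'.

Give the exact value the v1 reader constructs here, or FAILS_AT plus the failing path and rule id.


decoded: {"tier": "OPEN", "checksum": null, "rating": -2.5, "balance": null, "archived": null, "payload": 0x00, "unknown": {"blob": 0x00}}

arrows below run writer -> reader for Event
decode walk for Event under reader schema v1:
  tier := "OPEN"
  checksum := null (absent, optional -> null)
  rating := -2.5
  balance := null (absent, optional -> null)
  archived := null (absent, optional -> null)
  payload := 0x00
  writer blob: kept under "unknown"
  => decoded: {"tier": "OPEN", "checksum": null, "rating": -2.5, "balance": null, "archived": null, "payload": 0x00, "unknown": {"blob": 0x00}}
the rest of the Event diff is inert for this question:
  enum Kind (field tier in record Event): symbol LOW added -> triggers nothing under the printed rules; the Event answer is the same either way


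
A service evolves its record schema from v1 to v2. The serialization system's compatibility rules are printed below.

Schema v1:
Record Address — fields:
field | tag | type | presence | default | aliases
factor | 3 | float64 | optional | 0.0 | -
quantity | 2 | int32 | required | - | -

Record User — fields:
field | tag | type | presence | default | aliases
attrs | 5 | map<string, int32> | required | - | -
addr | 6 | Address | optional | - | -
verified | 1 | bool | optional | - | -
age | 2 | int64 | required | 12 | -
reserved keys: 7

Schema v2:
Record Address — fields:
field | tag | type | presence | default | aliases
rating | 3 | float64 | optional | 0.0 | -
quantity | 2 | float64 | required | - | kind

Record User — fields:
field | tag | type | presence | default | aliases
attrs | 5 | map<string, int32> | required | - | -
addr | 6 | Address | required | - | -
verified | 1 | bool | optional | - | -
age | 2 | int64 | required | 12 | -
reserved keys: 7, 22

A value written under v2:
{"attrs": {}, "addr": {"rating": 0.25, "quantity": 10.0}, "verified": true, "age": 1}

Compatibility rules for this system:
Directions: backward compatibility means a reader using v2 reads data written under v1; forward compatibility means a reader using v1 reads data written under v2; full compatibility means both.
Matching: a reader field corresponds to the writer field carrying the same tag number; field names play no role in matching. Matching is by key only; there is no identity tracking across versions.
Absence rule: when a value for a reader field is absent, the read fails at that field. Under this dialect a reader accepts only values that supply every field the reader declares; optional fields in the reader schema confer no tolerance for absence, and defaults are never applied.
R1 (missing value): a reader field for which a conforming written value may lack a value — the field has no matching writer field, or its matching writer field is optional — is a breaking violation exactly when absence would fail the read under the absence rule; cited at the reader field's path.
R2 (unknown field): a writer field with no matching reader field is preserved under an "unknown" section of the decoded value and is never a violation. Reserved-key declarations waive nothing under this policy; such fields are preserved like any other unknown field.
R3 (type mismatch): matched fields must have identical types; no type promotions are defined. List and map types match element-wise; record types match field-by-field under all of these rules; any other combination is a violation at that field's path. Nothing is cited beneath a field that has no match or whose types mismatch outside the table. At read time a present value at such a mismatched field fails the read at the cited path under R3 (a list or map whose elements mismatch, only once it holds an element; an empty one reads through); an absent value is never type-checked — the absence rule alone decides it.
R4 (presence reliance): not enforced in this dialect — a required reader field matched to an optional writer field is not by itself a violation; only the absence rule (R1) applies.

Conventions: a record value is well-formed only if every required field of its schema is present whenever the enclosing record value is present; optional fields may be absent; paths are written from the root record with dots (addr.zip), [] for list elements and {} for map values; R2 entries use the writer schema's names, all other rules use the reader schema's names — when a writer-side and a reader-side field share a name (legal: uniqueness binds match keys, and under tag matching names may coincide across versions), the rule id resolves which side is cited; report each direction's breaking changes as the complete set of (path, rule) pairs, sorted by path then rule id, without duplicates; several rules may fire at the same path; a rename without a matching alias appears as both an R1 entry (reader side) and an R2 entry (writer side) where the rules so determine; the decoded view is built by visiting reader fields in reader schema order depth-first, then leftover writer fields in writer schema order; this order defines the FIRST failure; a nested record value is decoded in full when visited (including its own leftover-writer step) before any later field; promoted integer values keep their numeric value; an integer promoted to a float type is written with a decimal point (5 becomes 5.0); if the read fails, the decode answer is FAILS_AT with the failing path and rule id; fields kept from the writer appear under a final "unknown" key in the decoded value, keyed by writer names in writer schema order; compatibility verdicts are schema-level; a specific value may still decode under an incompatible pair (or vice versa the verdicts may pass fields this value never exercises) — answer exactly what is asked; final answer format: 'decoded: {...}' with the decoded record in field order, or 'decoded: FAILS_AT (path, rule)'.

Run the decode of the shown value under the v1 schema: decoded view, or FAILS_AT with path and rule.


decoded: FAILS_AT (addr.quantity, R3)

the writer's type comes first in each User pair
decode (reader v1):
  attrs := {}
  addr.factor := 0.25 (from writer rating)
  read fails at addr.quantity under R3
  => FAILS_AT (addr.quantity, R3)
remaining User differences; none change what is asked:
  renamed field factor to rating in record Address -> changes User's schema-level verdicts only — the decode of this value is the same
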